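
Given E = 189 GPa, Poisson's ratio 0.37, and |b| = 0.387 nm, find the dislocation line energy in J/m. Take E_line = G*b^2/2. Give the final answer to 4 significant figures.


Step 1: G = E / (2*(1+nu))
G = 189 / (2*(1+0.37)) = 68.9781 GPa = 6.89781e+10 Pa
Step 2: E_line = G*b^2/2
b = 0.387 nm = 3.87e-10 m
E_line = 0.5 * 6.89781e+10 * (3.87e-10)^2 = 5.165e-09 J/m


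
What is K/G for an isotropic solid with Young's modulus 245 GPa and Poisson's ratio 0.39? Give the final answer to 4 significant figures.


G = E / (2*(1+nu))
G = 245 / (2*(1+0.39)) = 88.1295 GPa
K = E / (3*(1-2*nu))
K = 245 / (3*(1-2*0.39)) = 371.212 GPa
K/G = 371.212 / 88.1295 = 4.212


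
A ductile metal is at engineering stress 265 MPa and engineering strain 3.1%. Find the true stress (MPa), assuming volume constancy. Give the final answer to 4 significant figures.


sigma_true = sigma_eng * (1 + epsilon_eng)
sigma_true = 265 * (1 + 0.031)
sigma_true = 273.2 MPa


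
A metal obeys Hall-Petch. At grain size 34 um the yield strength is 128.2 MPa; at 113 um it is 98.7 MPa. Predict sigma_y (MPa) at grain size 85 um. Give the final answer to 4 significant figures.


sigma_y = sigma0 + k / sqrt(d)
1/sqrt(d1) = 1/sqrt(3.4e-05) = 171.499;  1/sqrt(d2) = 94.0721
k = (sigma1 - sigma2) / (1/sqrt(d1) - 1/sqrt(d2)) = (128.2 - 98.7) / (171.499 - 94.0721) = 0.381007 MPa*m^0.5
sigma0 = sigma1 - k/sqrt(d1) = 128.2 - 0.381007*171.499 = 62.8579 MPa
sigma_y(d3) = 62.8579 + 0.381007 / sqrt(8.5e-05) = 104.2 MPa


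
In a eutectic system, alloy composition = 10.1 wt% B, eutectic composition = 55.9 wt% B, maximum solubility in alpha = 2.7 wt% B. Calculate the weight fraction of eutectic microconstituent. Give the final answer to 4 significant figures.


f_primary = (C_e - C0) / (C_e - C_alpha_max)
f_primary = (55.9 - 10.1) / (55.9 - 2.7)
f_primary = 0.860902
f_eutectic = 1 - 0.860902 = 0.1391


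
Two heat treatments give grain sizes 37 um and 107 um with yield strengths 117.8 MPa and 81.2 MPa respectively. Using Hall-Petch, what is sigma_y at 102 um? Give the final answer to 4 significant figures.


sigma_y = sigma0 + k / sqrt(d)
1/sqrt(d1) = 1/sqrt(3.7e-05) = 164.399;  1/sqrt(d2) = 96.6736
k = (sigma1 - sigma2) / (1/sqrt(d1) - 1/sqrt(d2)) = (117.8 - 81.2) / (164.399 - 96.6736) = 0.540418 MPa*m^0.5
sigma0 = sigma1 - k/sqrt(d1) = 117.8 - 0.540418*164.399 = 28.9558 MPa
sigma_y(d3) = 28.9558 + 0.540418 / sqrt(1.02e-04) = 82.47 MPa


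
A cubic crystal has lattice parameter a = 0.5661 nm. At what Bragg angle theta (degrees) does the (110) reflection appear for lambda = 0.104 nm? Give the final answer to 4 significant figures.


d = a / sqrt(h^2+k^2+l^2)
d = 0.5661 / sqrt(2) = 0.400293 nm
lambda = 2*d*sin(theta)  =>  sin(theta) = lambda / (2*d)
sin(theta) = 0.104 / (2 * 0.400293) = 0.129905
theta = 7.464 deg


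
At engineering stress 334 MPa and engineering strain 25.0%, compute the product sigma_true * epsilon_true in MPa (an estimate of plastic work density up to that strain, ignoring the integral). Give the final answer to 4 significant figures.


sigma_true = sigma_eng * (1 + epsilon_eng)
sigma_true = 334 * (1 + 0.25) = 417.5 MPa
epsilon_true = ln(1 + epsilon_eng)
epsilon_true = ln(1 + 0.25) = 0.223144
sigma_true * epsilon_true = 417.5 * 0.223144 = 93.16 MPa


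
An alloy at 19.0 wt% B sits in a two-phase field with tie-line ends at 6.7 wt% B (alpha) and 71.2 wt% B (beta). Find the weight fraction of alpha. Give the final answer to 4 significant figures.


f_alpha = (C_beta - C0) / (C_beta - C_alpha)
f_alpha = (71.2 - 19.0) / (71.2 - 6.7)
f_alpha = 0.8093


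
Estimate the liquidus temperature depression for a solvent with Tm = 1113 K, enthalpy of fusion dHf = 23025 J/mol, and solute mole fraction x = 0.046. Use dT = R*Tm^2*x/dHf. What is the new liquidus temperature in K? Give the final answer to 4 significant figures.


dT = R*Tm^2*x / dHf
dT = 8.314 * 1113^2 * 0.046 / 23025
dT = 20.5759 K
T_new = 1113 - 20.5759 = 1092 K


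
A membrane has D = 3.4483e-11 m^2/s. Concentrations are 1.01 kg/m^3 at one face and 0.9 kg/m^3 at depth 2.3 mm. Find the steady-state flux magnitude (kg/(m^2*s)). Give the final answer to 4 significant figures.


J = -D * (dC/dx) = D * (C1 - C2) / dx
J = 3.4483e-11 * (1.01 - 0.9) / 2.3e-03
J = 1.649e-09 kg/(m^2*s)


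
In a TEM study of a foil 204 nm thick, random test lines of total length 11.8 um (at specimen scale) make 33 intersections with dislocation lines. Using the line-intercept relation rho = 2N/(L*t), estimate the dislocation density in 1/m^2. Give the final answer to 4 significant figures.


rho = 2N / (L * t)
L = 11.8 um = 1.18e-05 m, t = 204 nm = 2.04e-07 m
rho = 2 * 33 / (1.18e-05 * 2.04e-07)
rho = 2.742e+13 1/m^2


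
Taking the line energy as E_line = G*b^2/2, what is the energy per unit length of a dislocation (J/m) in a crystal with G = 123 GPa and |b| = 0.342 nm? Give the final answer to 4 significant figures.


E = G*b^2/2
b = 0.342 nm = 3.42e-10 m
G = 123 GPa = 1.23e+11 Pa
E = 0.5 * 1.23e+11 * (3.42e-10)^2
E = 7.193e-09 J/m


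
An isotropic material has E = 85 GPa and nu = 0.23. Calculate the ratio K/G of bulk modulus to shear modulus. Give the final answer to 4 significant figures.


G = E / (2*(1+nu))
G = 85 / (2*(1+0.23)) = 34.5528 GPa
K = E / (3*(1-2*nu))
K = 85 / (3*(1-2*0.23)) = 52.4691 GPa
K/G = 52.4691 / 34.5528 = 1.519


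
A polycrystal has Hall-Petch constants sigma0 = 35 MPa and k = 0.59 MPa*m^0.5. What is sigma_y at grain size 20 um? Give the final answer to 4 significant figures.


sigma_y = sigma0 + k / sqrt(d)
d = 20 um = 2e-05 m
sigma_y = 35 + 0.59 / sqrt(2e-05)
sigma_y = 166.9 MPa


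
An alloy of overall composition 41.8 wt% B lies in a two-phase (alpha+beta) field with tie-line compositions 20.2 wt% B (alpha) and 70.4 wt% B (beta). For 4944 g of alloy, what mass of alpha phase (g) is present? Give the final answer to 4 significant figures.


f_alpha = (C_beta - C0) / (C_beta - C_alpha)
f_alpha = (70.4 - 41.8) / (70.4 - 20.2) = 0.569721
m_alpha = f_alpha * m_total = 0.569721 * 4944 = 2817 g


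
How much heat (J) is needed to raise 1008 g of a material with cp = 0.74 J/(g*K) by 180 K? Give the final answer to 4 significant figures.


Q = m * cp * dT
Q = 1008 * 0.74 * 180
Q = 134300 J


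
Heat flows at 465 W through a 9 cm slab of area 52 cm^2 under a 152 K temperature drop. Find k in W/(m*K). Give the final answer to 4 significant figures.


k = Q*L / (A*dT)
L = 0.09 m, A = 5.2e-03 m^2
k = 465 * 0.09 / (5.2e-03 * 152)
k = 52.95 W/(m*K)


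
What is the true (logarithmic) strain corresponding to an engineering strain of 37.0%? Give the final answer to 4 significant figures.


epsilon_true = ln(1 + epsilon_eng)
epsilon_true = ln(1 + 0.37)
epsilon_true = 0.3148


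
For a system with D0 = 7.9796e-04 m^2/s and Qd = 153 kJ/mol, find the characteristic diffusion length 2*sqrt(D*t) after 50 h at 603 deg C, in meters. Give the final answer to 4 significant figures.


Step 1: D = D0 * exp(-Qd/(R*T))
T = 876.15 K
D = 7.9796e-04 * exp(-153e3 / (8.314 * 876.15)) = 6.02615e-13 m^2/s
Step 2: L = 2*sqrt(D*t)
t = 50 h = 180000 s
L = 2*sqrt(6.02615e-13 * 180000) = 6.587e-04 m


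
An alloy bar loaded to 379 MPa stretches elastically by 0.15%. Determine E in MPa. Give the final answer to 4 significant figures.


E = sigma / epsilon
epsilon = 0.15% = 1.5e-03
E = 379 / 1.5e-03
E = 252700 MPa


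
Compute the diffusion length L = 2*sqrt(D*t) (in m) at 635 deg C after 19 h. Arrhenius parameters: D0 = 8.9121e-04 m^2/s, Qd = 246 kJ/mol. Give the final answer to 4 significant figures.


Step 1: D = D0 * exp(-Qd/(R*T))
T = 908.15 K
D = 8.9121e-04 * exp(-246e3 / (8.314 * 908.15)) = 6.31148e-18 m^2/s
Step 2: L = 2*sqrt(D*t)
t = 19 h = 68400 s
L = 2*sqrt(6.31148e-18 * 68400) = 1.314e-06 m


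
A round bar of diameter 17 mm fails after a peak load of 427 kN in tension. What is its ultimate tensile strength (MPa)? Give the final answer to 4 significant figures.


A0 = pi*(d/2)^2 = pi*(17/2)^2 = 226.98 mm^2
UTS = F_max / A0 = 427*1000 / 226.98
UTS = 1881 MPa


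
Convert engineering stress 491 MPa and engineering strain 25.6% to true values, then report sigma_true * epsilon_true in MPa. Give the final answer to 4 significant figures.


sigma_true = sigma_eng * (1 + epsilon_eng)
sigma_true = 491 * (1 + 0.256) = 616.696 MPa
epsilon_true = ln(1 + epsilon_eng)
epsilon_true = ln(1 + 0.256) = 0.227932
sigma_true * epsilon_true = 616.696 * 0.227932 = 140.6 MPa


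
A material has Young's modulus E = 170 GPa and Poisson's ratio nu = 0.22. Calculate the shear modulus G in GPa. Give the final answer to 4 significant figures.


G = E / (2*(1+nu))
G = 170 / (2*(1+0.22))
G = 69.67 GPa


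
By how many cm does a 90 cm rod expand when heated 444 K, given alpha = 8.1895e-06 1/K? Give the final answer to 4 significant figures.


dL = L0 * alpha * dT
dL = 90 * 8.1895e-06 * 444
dL = 0.3273 cm


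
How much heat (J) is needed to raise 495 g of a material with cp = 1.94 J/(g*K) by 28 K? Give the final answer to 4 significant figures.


Q = m * cp * dT
Q = 495 * 1.94 * 28
Q = 26890 J


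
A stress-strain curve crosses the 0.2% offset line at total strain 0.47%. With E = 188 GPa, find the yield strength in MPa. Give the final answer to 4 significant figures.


Offset strain = 0.002
Elastic strain at yield = total_strain - offset = 4.7e-03 - 0.002 = 2.7e-03
sigma_y = E * elastic_strain = 188000 * 2.7e-03
sigma_y = 507.6 MPa


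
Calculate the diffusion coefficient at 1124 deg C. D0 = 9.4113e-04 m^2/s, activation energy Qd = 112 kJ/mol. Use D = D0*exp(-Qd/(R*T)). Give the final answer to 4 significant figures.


D = D0 * exp(-Qd / (R*T))
T = 1397.15 K
D = 9.4113e-04 * exp(-112e3 / (8.314 * 1397.15))
D = 6.112e-08 m^2/s


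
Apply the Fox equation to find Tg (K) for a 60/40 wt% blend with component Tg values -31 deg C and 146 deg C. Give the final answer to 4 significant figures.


1/Tg = w1/Tg1 + w2/Tg2 (in Kelvin)
Tg1 = 242.15 K, Tg2 = 419.15 K
1/Tg = 0.6/242.15 + 0.4/419.15
Tg = 291.4 K


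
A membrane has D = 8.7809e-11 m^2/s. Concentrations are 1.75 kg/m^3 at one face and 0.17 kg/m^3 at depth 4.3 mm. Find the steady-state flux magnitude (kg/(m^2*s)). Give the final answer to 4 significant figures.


J = -D * (dC/dx) = D * (C1 - C2) / dx
J = 8.7809e-11 * (1.75 - 0.17) / 4.3e-03
J = 3.226e-08 kg/(m^2*s)


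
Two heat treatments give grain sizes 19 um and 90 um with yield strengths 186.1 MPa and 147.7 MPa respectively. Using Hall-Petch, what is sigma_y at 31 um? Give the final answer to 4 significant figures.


sigma_y = sigma0 + k / sqrt(d)
1/sqrt(d1) = 1/sqrt(1.9e-05) = 229.416;  1/sqrt(d2) = 105.409
k = (sigma1 - sigma2) / (1/sqrt(d1) - 1/sqrt(d2)) = (186.1 - 147.7) / (229.416 - 105.409) = 0.309661 MPa*m^0.5
sigma0 = sigma1 - k/sqrt(d1) = 186.1 - 0.309661*229.416 = 115.059 MPa
sigma_y(d3) = 115.059 + 0.309661 / sqrt(3.1e-05) = 170.7 MPa


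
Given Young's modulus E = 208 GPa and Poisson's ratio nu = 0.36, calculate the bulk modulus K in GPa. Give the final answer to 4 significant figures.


K = E / (3*(1-2*nu))
K = 208 / (3*(1-2*0.36))
K = 247.6 GPa


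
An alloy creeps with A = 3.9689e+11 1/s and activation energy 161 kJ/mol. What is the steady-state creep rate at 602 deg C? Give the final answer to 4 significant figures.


rate = A * exp(-Q / (R*T))
T = 602 + 273.15 = 875.15 K
rate = 3.9689e+11 * exp(-161e3 / (8.314 * 875.15))
rate = 97.45 1/s


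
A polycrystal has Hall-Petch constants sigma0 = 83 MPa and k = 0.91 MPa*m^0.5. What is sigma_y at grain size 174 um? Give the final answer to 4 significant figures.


sigma_y = sigma0 + k / sqrt(d)
d = 174 um = 1.74e-04 m
sigma_y = 83 + 0.91 / sqrt(1.74e-04)
sigma_y = 152 MPa


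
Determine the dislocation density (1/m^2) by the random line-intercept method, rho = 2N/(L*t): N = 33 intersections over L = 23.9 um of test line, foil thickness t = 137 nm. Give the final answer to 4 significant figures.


rho = 2N / (L * t)
L = 23.9 um = 2.39e-05 m, t = 137 nm = 1.37e-07 m
rho = 2 * 33 / (2.39e-05 * 1.37e-07)
rho = 2.016e+13 1/m^2


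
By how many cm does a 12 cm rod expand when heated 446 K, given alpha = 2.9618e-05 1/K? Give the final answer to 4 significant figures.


dL = L0 * alpha * dT
dL = 12 * 2.9618e-05 * 446
dL = 0.1585 cm


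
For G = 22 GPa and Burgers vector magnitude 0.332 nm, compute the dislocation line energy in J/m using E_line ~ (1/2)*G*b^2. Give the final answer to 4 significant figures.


E = G*b^2/2
b = 0.332 nm = 3.32e-10 m
G = 22 GPa = 2.2e+10 Pa
E = 0.5 * 2.2e+10 * (3.32e-10)^2
E = 1.212e-09 J/m


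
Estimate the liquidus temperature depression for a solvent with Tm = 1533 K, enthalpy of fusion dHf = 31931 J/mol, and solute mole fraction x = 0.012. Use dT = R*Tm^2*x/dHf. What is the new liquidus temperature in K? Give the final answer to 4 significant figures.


dT = R*Tm^2*x / dHf
dT = 8.314 * 1533^2 * 0.012 / 31931
dT = 7.34282 K
T_new = 1533 - 7.34282 = 1526 K


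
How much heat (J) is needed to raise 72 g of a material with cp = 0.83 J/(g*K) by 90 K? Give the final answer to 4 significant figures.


Q = m * cp * dT
Q = 72 * 0.83 * 90
Q = 5378 J


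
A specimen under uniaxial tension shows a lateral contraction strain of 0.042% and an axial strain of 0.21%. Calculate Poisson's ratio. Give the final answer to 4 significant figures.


nu = -epsilon_lat / epsilon_axial
Lateral strain is contraction (negative), so using magnitudes:
nu = 0.042 / 0.21
nu = 0.2


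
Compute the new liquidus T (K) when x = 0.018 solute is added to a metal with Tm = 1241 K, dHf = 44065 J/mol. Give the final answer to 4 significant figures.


dT = R*Tm^2*x / dHf
dT = 8.314 * 1241^2 * 0.018 / 44065
dT = 5.23037 K
T_new = 1241 - 5.23037 = 1236 K


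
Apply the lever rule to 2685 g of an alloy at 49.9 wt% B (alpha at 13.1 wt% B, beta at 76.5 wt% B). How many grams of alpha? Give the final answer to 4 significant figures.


f_alpha = (C_beta - C0) / (C_beta - C_alpha)
f_alpha = (76.5 - 49.9) / (76.5 - 13.1) = 0.419558
m_alpha = f_alpha * m_total = 0.419558 * 2685 = 1127 g


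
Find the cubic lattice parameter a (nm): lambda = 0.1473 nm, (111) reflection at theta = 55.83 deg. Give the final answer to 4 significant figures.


d = lambda / (2*sin(theta))
d = 0.1473 / (2*sin(55.83 deg))
d = 0.0890165 nm
a = d * sqrt(h^2+k^2+l^2) = 0.0890165 * sqrt(3)
a = 0.1542 nm


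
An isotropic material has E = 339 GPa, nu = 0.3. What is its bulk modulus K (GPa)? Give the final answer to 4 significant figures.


K = E / (3*(1-2*nu))
K = 339 / (3*(1-2*0.3))
K = 282.5 GPa


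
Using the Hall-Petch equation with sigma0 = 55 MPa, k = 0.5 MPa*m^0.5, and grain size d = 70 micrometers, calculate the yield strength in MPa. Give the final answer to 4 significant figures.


sigma_y = sigma0 + k / sqrt(d)
d = 70 um = 7e-05 m
sigma_y = 55 + 0.5 / sqrt(7e-05)
sigma_y = 114.8 MPa


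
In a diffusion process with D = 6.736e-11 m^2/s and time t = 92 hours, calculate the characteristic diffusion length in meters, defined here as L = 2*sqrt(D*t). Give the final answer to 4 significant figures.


t = 92 hr = 331200 s
Diffusion length = 2*sqrt(D*t)
= 2*sqrt(6.736e-11 * 331200)
= 9.447e-03 m


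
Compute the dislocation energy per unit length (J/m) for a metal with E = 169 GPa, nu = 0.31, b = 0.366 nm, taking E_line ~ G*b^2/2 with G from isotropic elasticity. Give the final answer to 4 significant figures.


Step 1: G = E / (2*(1+nu))
G = 169 / (2*(1+0.31)) = 64.5038 GPa = 6.45038e+10 Pa
Step 2: E_line = G*b^2/2
b = 0.366 nm = 3.66e-10 m
E_line = 0.5 * 6.45038e+10 * (3.66e-10)^2 = 4.32e-09 J/m


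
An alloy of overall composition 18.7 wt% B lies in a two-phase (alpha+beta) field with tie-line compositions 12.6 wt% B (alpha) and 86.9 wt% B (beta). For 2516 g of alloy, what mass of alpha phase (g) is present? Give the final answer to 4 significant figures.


f_alpha = (C_beta - C0) / (C_beta - C_alpha)
f_alpha = (86.9 - 18.7) / (86.9 - 12.6) = 0.9179
m_alpha = f_alpha * m_total = 0.9179 * 2516 = 2309 g


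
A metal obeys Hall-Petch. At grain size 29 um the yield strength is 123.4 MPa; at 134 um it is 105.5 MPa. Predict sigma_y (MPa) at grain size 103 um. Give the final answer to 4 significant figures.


sigma_y = sigma0 + k / sqrt(d)
1/sqrt(d1) = 1/sqrt(2.9e-05) = 185.695;  1/sqrt(d2) = 86.3868
k = (sigma1 - sigma2) / (1/sqrt(d1) - 1/sqrt(d2)) = (123.4 - 105.5) / (185.695 - 86.3868) = 0.180246 MPa*m^0.5
sigma0 = sigma1 - k/sqrt(d1) = 123.4 - 0.180246*185.695 = 89.9291 MPa
sigma_y(d3) = 89.9291 + 0.180246 / sqrt(1.03e-04) = 107.7 MPa


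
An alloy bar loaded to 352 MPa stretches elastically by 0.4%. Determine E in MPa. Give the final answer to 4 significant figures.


E = sigma / epsilon
epsilon = 0.4% = 4e-03
E = 352 / 4e-03
E = 88000 MPa


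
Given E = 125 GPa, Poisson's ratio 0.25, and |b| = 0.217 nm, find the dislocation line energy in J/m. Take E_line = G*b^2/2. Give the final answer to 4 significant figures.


Step 1: G = E / (2*(1+nu))
G = 125 / (2*(1+0.25)) = 50 GPa = 5e+10 Pa
Step 2: E_line = G*b^2/2
b = 0.217 nm = 2.17e-10 m
E_line = 0.5 * 5e+10 * (2.17e-10)^2 = 1.177e-09 J/m


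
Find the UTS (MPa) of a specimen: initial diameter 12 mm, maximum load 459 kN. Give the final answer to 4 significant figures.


A0 = pi*(d/2)^2 = pi*(12/2)^2 = 113.097 mm^2
UTS = F_max / A0 = 459*1000 / 113.097
UTS = 4058 MPa


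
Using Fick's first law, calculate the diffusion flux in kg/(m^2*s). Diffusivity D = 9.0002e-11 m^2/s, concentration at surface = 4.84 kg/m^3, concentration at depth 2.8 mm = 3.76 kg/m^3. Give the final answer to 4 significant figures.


J = -D * (dC/dx) = D * (C1 - C2) / dx
J = 9.0002e-11 * (4.84 - 3.76) / 2.8e-03
J = 3.472e-08 kg/(m^2*s)


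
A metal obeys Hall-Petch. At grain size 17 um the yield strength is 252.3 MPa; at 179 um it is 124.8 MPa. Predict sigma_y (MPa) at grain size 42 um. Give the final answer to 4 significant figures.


sigma_y = sigma0 + k / sqrt(d)
1/sqrt(d1) = 1/sqrt(1.7e-05) = 242.536;  1/sqrt(d2) = 74.7435
k = (sigma1 - sigma2) / (1/sqrt(d1) - 1/sqrt(d2)) = (252.3 - 124.8) / (242.536 - 74.7435) = 0.759869 MPa*m^0.5
sigma0 = sigma1 - k/sqrt(d1) = 252.3 - 0.759869*242.536 = 68.0047 MPa
sigma_y(d3) = 68.0047 + 0.759869 / sqrt(4.2e-05) = 185.3 MPa


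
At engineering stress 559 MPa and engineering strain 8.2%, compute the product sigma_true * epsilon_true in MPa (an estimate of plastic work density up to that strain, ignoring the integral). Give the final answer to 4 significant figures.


sigma_true = sigma_eng * (1 + epsilon_eng)
sigma_true = 559 * (1 + 0.082) = 604.838 MPa
epsilon_true = ln(1 + epsilon_eng)
epsilon_true = ln(1 + 0.082) = 0.0788112
sigma_true * epsilon_true = 604.838 * 0.0788112 = 47.67 MPa


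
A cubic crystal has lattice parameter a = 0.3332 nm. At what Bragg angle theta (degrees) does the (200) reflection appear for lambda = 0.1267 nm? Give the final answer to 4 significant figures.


d = a / sqrt(h^2+k^2+l^2)
d = 0.3332 / sqrt(4) = 0.1666 nm
lambda = 2*d*sin(theta)  =>  sin(theta) = lambda / (2*d)
sin(theta) = 0.1267 / (2 * 0.1666) = 0.380252
theta = 22.35 deg


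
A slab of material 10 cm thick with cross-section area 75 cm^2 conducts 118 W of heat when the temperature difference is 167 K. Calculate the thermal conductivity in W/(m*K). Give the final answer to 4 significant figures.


k = Q*L / (A*dT)
L = 0.1 m, A = 7.5e-03 m^2
k = 118 * 0.1 / (7.5e-03 * 167)
k = 9.421 W/(m*K)


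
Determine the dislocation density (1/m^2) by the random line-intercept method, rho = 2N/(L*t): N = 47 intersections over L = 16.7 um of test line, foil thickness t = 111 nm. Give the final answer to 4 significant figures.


rho = 2N / (L * t)
L = 16.7 um = 1.67e-05 m, t = 111 nm = 1.11e-07 m
rho = 2 * 47 / (1.67e-05 * 1.11e-07)
rho = 5.071e+13 1/m^2


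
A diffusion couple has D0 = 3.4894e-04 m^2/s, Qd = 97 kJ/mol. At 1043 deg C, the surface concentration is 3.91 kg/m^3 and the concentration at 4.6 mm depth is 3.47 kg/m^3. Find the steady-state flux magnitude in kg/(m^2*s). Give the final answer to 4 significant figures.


Step 1: D = D0 * exp(-Qd/(R*T))
T = 1043 + 273.15 = 1316.15 K
D = 3.4894e-04 * exp(-97e3 / (8.314 * 1316.15)) = 4.93093e-08 m^2/s
Step 2: J = D * (C1 - C2) / dx
J = 4.93093e-08 * (3.91 - 3.47) / 4.6e-03
J = 4.717e-06 kg/(m^2*s)


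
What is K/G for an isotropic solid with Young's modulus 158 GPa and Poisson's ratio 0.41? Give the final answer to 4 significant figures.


G = E / (2*(1+nu))
G = 158 / (2*(1+0.41)) = 56.0284 GPa
K = E / (3*(1-2*nu))
K = 158 / (3*(1-2*0.41)) = 292.593 GPa
K/G = 292.593 / 56.0284 = 5.222


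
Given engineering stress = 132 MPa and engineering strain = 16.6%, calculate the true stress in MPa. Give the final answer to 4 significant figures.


sigma_true = sigma_eng * (1 + epsilon_eng)
sigma_true = 132 * (1 + 0.166)
sigma_true = 153.9 MPa


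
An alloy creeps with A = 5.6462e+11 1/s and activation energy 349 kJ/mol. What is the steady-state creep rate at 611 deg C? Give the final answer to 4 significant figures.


rate = A * exp(-Q / (R*T))
T = 611 + 273.15 = 884.15 K
rate = 5.6462e+11 * exp(-349e3 / (8.314 * 884.15))
rate = 1.357e-09 1/s


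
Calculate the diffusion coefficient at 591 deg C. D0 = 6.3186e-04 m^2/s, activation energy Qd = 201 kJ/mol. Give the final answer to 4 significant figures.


D = D0 * exp(-Qd / (R*T))
T = 864.15 K
D = 6.3186e-04 * exp(-201e3 / (8.314 * 864.15))
D = 4.472e-16 m^2/s


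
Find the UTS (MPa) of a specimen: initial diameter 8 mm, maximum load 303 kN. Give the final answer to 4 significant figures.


A0 = pi*(d/2)^2 = pi*(8/2)^2 = 50.2655 mm^2
UTS = F_max / A0 = 303*1000 / 50.2655
UTS = 6028 MPa


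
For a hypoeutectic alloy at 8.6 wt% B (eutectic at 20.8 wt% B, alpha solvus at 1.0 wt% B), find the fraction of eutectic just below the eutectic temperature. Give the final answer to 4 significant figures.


f_primary = (C_e - C0) / (C_e - C_alpha_max)
f_primary = (20.8 - 8.6) / (20.8 - 1.0)
f_primary = 0.616162
f_eutectic = 1 - 0.616162 = 0.3838


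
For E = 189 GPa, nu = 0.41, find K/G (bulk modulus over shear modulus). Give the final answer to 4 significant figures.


G = E / (2*(1+nu))
G = 189 / (2*(1+0.41)) = 67.0213 GPa
K = E / (3*(1-2*nu))
K = 189 / (3*(1-2*0.41)) = 350 GPa
K/G = 350 / 67.0213 = 5.222


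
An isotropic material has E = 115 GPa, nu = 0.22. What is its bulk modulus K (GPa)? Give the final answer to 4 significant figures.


K = E / (3*(1-2*nu))
K = 115 / (3*(1-2*0.22))
K = 68.45 GPa


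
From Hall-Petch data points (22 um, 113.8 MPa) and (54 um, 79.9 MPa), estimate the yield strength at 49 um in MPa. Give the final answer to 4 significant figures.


sigma_y = sigma0 + k / sqrt(d)
1/sqrt(d1) = 1/sqrt(2.2e-05) = 213.201;  1/sqrt(d2) = 136.083
k = (sigma1 - sigma2) / (1/sqrt(d1) - 1/sqrt(d2)) = (113.8 - 79.9) / (213.201 - 136.083) = 0.439586 MPa*m^0.5
sigma0 = sigma1 - k/sqrt(d1) = 113.8 - 0.439586*213.201 = 20.0799 MPa
sigma_y(d3) = 20.0799 + 0.439586 / sqrt(4.9e-05) = 82.88 MPa


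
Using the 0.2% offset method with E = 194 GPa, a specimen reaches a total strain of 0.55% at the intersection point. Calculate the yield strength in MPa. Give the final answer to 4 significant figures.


Offset strain = 0.002
Elastic strain at yield = total_strain - offset = 5.5e-03 - 0.002 = 3.5e-03
sigma_y = E * elastic_strain = 194000 * 3.5e-03
sigma_y = 679 MPa


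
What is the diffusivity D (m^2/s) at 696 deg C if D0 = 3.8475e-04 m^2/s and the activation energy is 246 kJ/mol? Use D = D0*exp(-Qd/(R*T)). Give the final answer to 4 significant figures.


D = D0 * exp(-Qd / (R*T))
T = 969.15 K
D = 3.8475e-04 * exp(-246e3 / (8.314 * 969.15))
D = 2.118e-17 m^2/s


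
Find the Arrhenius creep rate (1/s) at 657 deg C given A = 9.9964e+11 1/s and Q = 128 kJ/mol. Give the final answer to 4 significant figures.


rate = A * exp(-Q / (R*T))
T = 657 + 273.15 = 930.15 K
rate = 9.9964e+11 * exp(-128e3 / (8.314 * 930.15))
rate = 64780 1/s


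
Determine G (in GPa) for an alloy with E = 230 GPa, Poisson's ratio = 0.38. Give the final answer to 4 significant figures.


G = E / (2*(1+nu))
G = 230 / (2*(1+0.38))
G = 83.33 GPa


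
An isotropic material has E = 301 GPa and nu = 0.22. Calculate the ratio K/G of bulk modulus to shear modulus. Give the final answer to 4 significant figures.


G = E / (2*(1+nu))
G = 301 / (2*(1+0.22)) = 123.361 GPa
K = E / (3*(1-2*nu))
K = 301 / (3*(1-2*0.22)) = 179.167 GPa
K/G = 179.167 / 123.361 = 1.452


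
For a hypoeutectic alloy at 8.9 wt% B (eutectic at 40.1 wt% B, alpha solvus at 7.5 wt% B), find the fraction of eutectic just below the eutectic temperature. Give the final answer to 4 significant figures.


f_primary = (C_e - C0) / (C_e - C_alpha_max)
f_primary = (40.1 - 8.9) / (40.1 - 7.5)
f_primary = 0.957055
f_eutectic = 1 - 0.957055 = 0.04294


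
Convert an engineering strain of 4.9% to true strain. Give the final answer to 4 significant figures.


epsilon_true = ln(1 + epsilon_eng)
epsilon_true = ln(1 + 0.049)
epsilon_true = 0.04784


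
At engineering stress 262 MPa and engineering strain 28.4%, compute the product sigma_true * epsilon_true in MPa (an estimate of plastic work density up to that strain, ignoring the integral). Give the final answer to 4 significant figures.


sigma_true = sigma_eng * (1 + epsilon_eng)
sigma_true = 262 * (1 + 0.284) = 336.408 MPa
epsilon_true = ln(1 + epsilon_eng)
epsilon_true = ln(1 + 0.284) = 0.24998
sigma_true * epsilon_true = 336.408 * 0.24998 = 84.1 MPa


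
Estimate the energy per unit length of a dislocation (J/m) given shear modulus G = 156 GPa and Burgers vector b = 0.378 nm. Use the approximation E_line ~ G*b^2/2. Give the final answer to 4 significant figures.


E = G*b^2/2
b = 0.378 nm = 3.78e-10 m
G = 156 GPa = 1.56e+11 Pa
E = 0.5 * 1.56e+11 * (3.78e-10)^2
E = 1.114e-08 J/m


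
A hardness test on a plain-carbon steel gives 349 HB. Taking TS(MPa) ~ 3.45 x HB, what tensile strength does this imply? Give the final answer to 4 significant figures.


TS (MPa) = 3.45 * HB
TS = 3.45 * 349
TS = 1204 MPa


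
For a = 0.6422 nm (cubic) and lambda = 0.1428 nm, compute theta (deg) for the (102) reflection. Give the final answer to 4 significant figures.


d = a / sqrt(h^2+k^2+l^2)
d = 0.6422 / sqrt(5) = 0.287201 nm
lambda = 2*d*sin(theta)  =>  sin(theta) = lambda / (2*d)
sin(theta) = 0.1428 / (2 * 0.287201) = 0.248607
theta = 14.4 deg


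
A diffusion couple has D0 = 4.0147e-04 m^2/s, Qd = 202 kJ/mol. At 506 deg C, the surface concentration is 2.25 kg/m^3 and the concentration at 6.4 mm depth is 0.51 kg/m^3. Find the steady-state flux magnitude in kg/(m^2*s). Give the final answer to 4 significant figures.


Step 1: D = D0 * exp(-Qd/(R*T))
T = 506 + 273.15 = 779.15 K
D = 4.0147e-04 * exp(-202e3 / (8.314 * 779.15)) = 1.15073e-17 m^2/s
Step 2: J = D * (C1 - C2) / dx
J = 1.15073e-17 * (2.25 - 0.51) / 6.4e-03
J = 3.129e-15 kg/(m^2*s)


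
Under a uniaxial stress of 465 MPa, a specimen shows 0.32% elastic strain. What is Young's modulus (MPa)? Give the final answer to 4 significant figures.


E = sigma / epsilon
epsilon = 0.32% = 3.2e-03
E = 465 / 3.2e-03
E = 145300 MPa


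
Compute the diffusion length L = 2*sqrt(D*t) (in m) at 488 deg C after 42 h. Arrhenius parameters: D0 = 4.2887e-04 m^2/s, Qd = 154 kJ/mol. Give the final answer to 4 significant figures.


Step 1: D = D0 * exp(-Qd/(R*T))
T = 761.15 K
D = 4.2887e-04 * exp(-154e3 / (8.314 * 761.15)) = 1.15757e-14 m^2/s
Step 2: L = 2*sqrt(D*t)
t = 42 h = 151200 s
L = 2*sqrt(1.15757e-14 * 151200) = 8.367e-05 m


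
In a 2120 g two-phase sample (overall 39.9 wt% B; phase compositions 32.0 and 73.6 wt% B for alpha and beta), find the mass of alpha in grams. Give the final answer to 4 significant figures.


f_alpha = (C_beta - C0) / (C_beta - C_alpha)
f_alpha = (73.6 - 39.9) / (73.6 - 32.0) = 0.810096
m_alpha = f_alpha * m_total = 0.810096 * 2120 = 1717 g


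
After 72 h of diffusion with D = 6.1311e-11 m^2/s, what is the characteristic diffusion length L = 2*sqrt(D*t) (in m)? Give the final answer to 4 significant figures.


t = 72 hr = 259200 s
Diffusion length = 2*sqrt(D*t)
= 2*sqrt(6.1311e-11 * 259200)
= 7.973e-03 m


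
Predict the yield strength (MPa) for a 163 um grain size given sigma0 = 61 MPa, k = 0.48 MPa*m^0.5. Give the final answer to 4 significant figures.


sigma_y = sigma0 + k / sqrt(d)
d = 163 um = 1.63e-04 m
sigma_y = 61 + 0.48 / sqrt(1.63e-04)
sigma_y = 98.6 MPa


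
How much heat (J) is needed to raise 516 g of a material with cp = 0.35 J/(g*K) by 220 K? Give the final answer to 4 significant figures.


Q = m * cp * dT
Q = 516 * 0.35 * 220
Q = 39730 J


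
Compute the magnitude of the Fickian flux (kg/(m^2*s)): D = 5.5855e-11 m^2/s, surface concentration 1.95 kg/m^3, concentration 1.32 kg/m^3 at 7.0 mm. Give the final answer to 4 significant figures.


J = -D * (dC/dx) = D * (C1 - C2) / dx
J = 5.5855e-11 * (1.95 - 1.32) / 7e-03
J = 5.027e-09 kg/(m^2*s)


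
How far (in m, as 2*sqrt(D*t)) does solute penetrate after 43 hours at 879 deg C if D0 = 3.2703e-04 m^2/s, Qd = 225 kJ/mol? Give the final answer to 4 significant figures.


Step 1: D = D0 * exp(-Qd/(R*T))
T = 1152.15 K
D = 3.2703e-04 * exp(-225e3 / (8.314 * 1152.15)) = 2.05811e-14 m^2/s
Step 2: L = 2*sqrt(D*t)
t = 43 h = 154800 s
L = 2*sqrt(2.05811e-14 * 154800) = 1.129e-04 m


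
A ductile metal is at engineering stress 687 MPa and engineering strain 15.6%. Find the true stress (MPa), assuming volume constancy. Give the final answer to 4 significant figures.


sigma_true = sigma_eng * (1 + epsilon_eng)
sigma_true = 687 * (1 + 0.156)
sigma_true = 794.2 MPa


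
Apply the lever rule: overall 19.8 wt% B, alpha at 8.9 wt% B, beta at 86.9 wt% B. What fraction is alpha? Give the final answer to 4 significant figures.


f_alpha = (C_beta - C0) / (C_beta - C_alpha)
f_alpha = (86.9 - 19.8) / (86.9 - 8.9)
f_alpha = 0.8603


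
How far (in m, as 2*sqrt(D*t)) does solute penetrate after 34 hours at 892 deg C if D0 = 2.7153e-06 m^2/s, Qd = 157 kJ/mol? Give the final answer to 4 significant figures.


Step 1: D = D0 * exp(-Qd/(R*T))
T = 1165.15 K
D = 2.7153e-06 * exp(-157e3 / (8.314 * 1165.15)) = 2.48384e-13 m^2/s
Step 2: L = 2*sqrt(D*t)
t = 34 h = 122400 s
L = 2*sqrt(2.48384e-13 * 122400) = 3.487e-04 m


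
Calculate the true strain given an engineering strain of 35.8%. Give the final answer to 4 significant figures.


epsilon_true = ln(1 + epsilon_eng)
epsilon_true = ln(1 + 0.358)
epsilon_true = 0.306


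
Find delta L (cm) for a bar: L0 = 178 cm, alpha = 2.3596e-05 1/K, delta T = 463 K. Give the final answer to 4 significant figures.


dL = L0 * alpha * dT
dL = 178 * 2.3596e-05 * 463
dL = 1.945 cm


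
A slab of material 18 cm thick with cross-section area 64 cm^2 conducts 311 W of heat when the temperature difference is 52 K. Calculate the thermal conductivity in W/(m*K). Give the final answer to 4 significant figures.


k = Q*L / (A*dT)
L = 0.18 m, A = 6.4e-03 m^2
k = 311 * 0.18 / (6.4e-03 * 52)
k = 168.2 W/(m*K)


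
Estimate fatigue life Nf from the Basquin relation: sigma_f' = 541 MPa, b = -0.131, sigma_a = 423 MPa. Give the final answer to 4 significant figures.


sigma_a = sigma_f' * (2*Nf)^b
2*Nf = (sigma_a / sigma_f')^(1/b)
2*Nf = (423 / 541)^(1/-0.131)
2*Nf = 6.54186
Nf = 3.271 cycles


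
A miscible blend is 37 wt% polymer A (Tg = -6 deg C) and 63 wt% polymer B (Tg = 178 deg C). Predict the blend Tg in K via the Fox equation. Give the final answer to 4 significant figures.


1/Tg = w1/Tg1 + w2/Tg2 (in Kelvin)
Tg1 = 267.15 K, Tg2 = 451.15 K
1/Tg = 0.37/267.15 + 0.63/451.15
Tg = 359.5 K


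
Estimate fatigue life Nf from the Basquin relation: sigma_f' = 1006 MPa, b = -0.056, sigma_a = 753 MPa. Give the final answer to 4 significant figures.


sigma_a = sigma_f' * (2*Nf)^b
2*Nf = (sigma_a / sigma_f')^(1/b)
2*Nf = (753 / 1006)^(1/-0.056)
2*Nf = 176.393
Nf = 88.2 cycles


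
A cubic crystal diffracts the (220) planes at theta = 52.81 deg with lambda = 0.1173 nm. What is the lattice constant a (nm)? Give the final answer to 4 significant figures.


d = lambda / (2*sin(theta))
d = 0.1173 / (2*sin(52.81 deg))
d = 0.0736221 nm
a = d * sqrt(h^2+k^2+l^2) = 0.0736221 * sqrt(8)
a = 0.2082 nm


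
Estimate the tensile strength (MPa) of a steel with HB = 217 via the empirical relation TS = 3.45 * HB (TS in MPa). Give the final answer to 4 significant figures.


TS (MPa) = 3.45 * HB
TS = 3.45 * 217
TS = 748.7 MPa


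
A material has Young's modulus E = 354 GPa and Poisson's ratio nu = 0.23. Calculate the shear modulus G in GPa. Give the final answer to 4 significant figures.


G = E / (2*(1+nu))
G = 354 / (2*(1+0.23))
G = 143.9 GPa


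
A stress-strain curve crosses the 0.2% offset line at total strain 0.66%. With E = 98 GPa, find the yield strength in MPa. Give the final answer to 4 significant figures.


Offset strain = 0.002
Elastic strain at yield = total_strain - offset = 6.6e-03 - 0.002 = 4.6e-03
sigma_y = E * elastic_strain = 98000 * 4.6e-03
sigma_y = 450.8 MPa


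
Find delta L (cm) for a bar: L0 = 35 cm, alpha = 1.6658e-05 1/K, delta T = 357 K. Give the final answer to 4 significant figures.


dL = L0 * alpha * dT
dL = 35 * 1.6658e-05 * 357
dL = 0.2081 cm


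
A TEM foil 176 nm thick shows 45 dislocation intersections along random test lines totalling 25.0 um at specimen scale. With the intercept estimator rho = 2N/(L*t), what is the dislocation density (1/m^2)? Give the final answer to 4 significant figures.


rho = 2N / (L * t)
L = 25.0 um = 2.5e-05 m, t = 176 nm = 1.76e-07 m
rho = 2 * 45 / (2.5e-05 * 1.76e-07)
rho = 2.045e+13 1/m^2


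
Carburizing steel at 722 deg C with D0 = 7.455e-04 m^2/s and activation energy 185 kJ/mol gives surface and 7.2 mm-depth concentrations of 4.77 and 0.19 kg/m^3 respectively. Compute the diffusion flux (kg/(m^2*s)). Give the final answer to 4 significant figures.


Step 1: D = D0 * exp(-Qd/(R*T))
T = 722 + 273.15 = 995.15 K
D = 7.455e-04 * exp(-185e3 / (8.314 * 995.15)) = 1.45075e-13 m^2/s
Step 2: J = D * (C1 - C2) / dx
J = 1.45075e-13 * (4.77 - 0.19) / 7.2e-03
J = 9.228e-11 kg/(m^2*s)


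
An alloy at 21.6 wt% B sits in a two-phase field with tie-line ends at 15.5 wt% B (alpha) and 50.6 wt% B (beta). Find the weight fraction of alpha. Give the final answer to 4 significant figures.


f_alpha = (C_beta - C0) / (C_beta - C_alpha)
f_alpha = (50.6 - 21.6) / (50.6 - 15.5)
f_alpha = 0.8262


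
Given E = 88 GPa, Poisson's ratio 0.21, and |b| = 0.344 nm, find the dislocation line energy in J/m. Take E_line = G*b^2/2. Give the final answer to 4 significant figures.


Step 1: G = E / (2*(1+nu))
G = 88 / (2*(1+0.21)) = 36.3636 GPa = 3.63636e+10 Pa
Step 2: E_line = G*b^2/2
b = 0.344 nm = 3.44e-10 m
E_line = 0.5 * 3.63636e+10 * (3.44e-10)^2 = 2.152e-09 J/m


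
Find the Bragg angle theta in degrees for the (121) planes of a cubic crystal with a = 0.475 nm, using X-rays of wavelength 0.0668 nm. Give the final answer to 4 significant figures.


d = a / sqrt(h^2+k^2+l^2)
d = 0.475 / sqrt(6) = 0.193918 nm
lambda = 2*d*sin(theta)  =>  sin(theta) = lambda / (2*d)
sin(theta) = 0.0668 / (2 * 0.193918) = 0.172238
theta = 9.918 deg


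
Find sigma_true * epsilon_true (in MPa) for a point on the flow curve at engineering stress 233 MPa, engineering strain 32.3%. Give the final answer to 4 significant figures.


sigma_true = sigma_eng * (1 + epsilon_eng)
sigma_true = 233 * (1 + 0.323) = 308.259 MPa
epsilon_true = ln(1 + epsilon_eng)
epsilon_true = ln(1 + 0.323) = 0.279902
sigma_true * epsilon_true = 308.259 * 0.279902 = 86.28 MPa


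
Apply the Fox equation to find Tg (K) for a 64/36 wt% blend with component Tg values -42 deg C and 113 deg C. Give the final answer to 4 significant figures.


1/Tg = w1/Tg1 + w2/Tg2 (in Kelvin)
Tg1 = 231.15 K, Tg2 = 386.15 K
1/Tg = 0.64/231.15 + 0.36/386.15
Tg = 270.2 K


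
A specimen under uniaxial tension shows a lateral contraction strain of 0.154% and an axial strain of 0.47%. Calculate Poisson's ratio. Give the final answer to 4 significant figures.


nu = -epsilon_lat / epsilon_axial
Lateral strain is contraction (negative), so using magnitudes:
nu = 0.154 / 0.47
nu = 0.3277


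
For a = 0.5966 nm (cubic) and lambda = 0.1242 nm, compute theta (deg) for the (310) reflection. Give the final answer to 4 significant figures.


d = a / sqrt(h^2+k^2+l^2)
d = 0.5966 / sqrt(10) = 0.188661 nm
lambda = 2*d*sin(theta)  =>  sin(theta) = lambda / (2*d)
sin(theta) = 0.1242 / (2 * 0.188661) = 0.329161
theta = 19.22 deg


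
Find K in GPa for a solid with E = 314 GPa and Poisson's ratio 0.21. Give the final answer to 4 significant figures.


K = E / (3*(1-2*nu))
K = 314 / (3*(1-2*0.21))
K = 180.5 GPa


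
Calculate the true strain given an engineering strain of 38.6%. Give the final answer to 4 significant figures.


epsilon_true = ln(1 + epsilon_eng)
epsilon_true = ln(1 + 0.386)
epsilon_true = 0.3264


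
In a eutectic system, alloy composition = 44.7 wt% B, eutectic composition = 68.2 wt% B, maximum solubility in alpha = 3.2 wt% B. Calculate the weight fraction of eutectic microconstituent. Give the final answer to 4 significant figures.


f_primary = (C_e - C0) / (C_e - C_alpha_max)
f_primary = (68.2 - 44.7) / (68.2 - 3.2)
f_primary = 0.361538
f_eutectic = 1 - 0.361538 = 0.6385


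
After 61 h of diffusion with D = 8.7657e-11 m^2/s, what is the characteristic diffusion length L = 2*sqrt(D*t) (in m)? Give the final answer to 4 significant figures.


t = 61 hr = 219600 s
Diffusion length = 2*sqrt(D*t)
= 2*sqrt(8.7657e-11 * 219600)
= 8.775e-03 m


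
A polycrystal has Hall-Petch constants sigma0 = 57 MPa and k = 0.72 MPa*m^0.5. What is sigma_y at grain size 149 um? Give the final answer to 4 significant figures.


sigma_y = sigma0 + k / sqrt(d)
d = 149 um = 1.49e-04 m
sigma_y = 57 + 0.72 / sqrt(1.49e-04)
sigma_y = 116 MPa


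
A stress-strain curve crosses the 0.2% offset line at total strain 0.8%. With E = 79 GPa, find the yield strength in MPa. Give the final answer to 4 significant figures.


Offset strain = 0.002
Elastic strain at yield = total_strain - offset = 8e-03 - 0.002 = 6e-03
sigma_y = E * elastic_strain = 79000 * 6e-03
sigma_y = 474 MPa


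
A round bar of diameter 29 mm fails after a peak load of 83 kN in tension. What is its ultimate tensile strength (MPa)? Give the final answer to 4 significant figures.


A0 = pi*(d/2)^2 = pi*(29/2)^2 = 660.52 mm^2
UTS = F_max / A0 = 83*1000 / 660.52
UTS = 125.7 MPa


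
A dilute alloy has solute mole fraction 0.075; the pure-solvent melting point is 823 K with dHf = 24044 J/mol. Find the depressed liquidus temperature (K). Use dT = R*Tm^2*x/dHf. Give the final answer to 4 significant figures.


dT = R*Tm^2*x / dHf
dT = 8.314 * 823^2 * 0.075 / 24044
dT = 17.5657 K
T_new = 823 - 17.5657 = 805.4 K


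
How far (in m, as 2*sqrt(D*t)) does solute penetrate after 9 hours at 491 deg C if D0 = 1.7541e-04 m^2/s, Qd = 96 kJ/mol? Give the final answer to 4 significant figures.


Step 1: D = D0 * exp(-Qd/(R*T))
T = 764.15 K
D = 1.7541e-04 * exp(-96e3 / (8.314 * 764.15)) = 4.80386e-11 m^2/s
Step 2: L = 2*sqrt(D*t)
t = 9 h = 32400 s
L = 2*sqrt(4.80386e-11 * 32400) = 2.495e-03 m


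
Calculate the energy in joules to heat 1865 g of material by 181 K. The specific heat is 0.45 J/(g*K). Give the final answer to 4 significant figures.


Q = m * cp * dT
Q = 1865 * 0.45 * 181
Q = 151900 J


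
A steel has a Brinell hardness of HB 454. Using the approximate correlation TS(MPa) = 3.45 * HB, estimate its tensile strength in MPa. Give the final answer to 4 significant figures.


TS (MPa) = 3.45 * HB
TS = 3.45 * 454
TS = 1566 MPa


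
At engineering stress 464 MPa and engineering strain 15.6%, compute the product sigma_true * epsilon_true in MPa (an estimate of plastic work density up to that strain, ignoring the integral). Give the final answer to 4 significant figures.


sigma_true = sigma_eng * (1 + epsilon_eng)
sigma_true = 464 * (1 + 0.156) = 536.384 MPa
epsilon_true = ln(1 + epsilon_eng)
epsilon_true = ln(1 + 0.156) = 0.144966
sigma_true * epsilon_true = 536.384 * 0.144966 = 77.76 MPa
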